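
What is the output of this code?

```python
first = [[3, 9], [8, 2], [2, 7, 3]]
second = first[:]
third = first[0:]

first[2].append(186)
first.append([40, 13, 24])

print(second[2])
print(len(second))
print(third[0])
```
[2, 7, 3, 186]
3
[3, 9]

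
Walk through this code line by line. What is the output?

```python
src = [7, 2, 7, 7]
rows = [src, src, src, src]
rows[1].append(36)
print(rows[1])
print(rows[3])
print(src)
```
[7, 2, 7, 7, 36]
[7, 2, 7, 7, 36]
[7, 2, 7, 7, 36]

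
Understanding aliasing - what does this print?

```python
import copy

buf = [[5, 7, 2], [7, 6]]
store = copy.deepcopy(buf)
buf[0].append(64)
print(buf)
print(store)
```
[[5, 7, 2, 64], [7, 6]]
[[5, 7, 2], [7, 6]]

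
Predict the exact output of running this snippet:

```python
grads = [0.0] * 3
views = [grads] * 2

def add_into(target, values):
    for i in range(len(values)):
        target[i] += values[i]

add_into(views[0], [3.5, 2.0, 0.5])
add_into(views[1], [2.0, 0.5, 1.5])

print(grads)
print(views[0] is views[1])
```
[5.5, 2.5, 2.0]
True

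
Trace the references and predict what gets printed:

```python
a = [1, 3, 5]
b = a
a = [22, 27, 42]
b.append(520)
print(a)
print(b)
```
[22, 27, 42]
[1, 3, 5, 520]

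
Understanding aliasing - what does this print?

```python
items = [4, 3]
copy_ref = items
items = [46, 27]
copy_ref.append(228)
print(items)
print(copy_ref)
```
[46, 27]
[4, 3, 228]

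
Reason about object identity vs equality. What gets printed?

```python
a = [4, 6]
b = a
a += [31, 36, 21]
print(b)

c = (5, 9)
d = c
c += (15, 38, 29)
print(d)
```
[4, 6, 31, 36, 21]
(5, 9)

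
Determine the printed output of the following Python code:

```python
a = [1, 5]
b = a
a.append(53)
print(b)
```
[1, 5, 53]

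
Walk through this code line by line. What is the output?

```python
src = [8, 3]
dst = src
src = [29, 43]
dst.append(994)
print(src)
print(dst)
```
[29, 43]
[8, 3, 994]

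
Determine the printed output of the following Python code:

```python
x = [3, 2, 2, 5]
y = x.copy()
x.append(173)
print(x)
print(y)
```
[3, 2, 2, 5, 173]
[3, 2, 2, 5]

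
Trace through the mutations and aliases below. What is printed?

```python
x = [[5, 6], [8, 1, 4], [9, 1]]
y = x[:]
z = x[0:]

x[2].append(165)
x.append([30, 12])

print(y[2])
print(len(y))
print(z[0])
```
[9, 1, 165]
3
[5, 6]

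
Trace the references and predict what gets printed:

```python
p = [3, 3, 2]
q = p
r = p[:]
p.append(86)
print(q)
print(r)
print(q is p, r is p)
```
[3, 3, 2, 86]
[3, 3, 2]
True False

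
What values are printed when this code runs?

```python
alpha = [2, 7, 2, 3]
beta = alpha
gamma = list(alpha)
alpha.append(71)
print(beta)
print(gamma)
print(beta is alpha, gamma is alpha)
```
[2, 7, 2, 3, 71]
[2, 7, 2, 3]
True False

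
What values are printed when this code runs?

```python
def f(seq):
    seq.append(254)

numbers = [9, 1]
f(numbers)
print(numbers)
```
[9, 1, 254]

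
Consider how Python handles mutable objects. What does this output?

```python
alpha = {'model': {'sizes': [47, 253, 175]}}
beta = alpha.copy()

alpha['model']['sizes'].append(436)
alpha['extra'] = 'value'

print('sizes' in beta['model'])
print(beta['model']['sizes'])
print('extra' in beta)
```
True
[47, 253, 175, 436]
False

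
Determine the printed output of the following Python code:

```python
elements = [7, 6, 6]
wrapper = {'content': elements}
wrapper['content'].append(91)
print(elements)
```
[7, 6, 6, 91]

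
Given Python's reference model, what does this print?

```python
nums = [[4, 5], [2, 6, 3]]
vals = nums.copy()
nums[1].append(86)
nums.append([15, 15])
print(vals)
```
[[4, 5], [2, 6, 3, 86]]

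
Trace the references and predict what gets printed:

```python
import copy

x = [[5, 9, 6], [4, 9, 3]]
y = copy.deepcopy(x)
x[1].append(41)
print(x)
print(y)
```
[[5, 9, 6], [4, 9, 3, 41]]
[[5, 9, 6], [4, 9, 3]]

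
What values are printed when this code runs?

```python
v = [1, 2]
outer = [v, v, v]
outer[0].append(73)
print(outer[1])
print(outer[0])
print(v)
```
[1, 2, 73]
[1, 2, 73]
[1, 2, 73]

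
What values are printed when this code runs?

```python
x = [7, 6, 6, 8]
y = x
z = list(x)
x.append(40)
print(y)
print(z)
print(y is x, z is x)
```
[7, 6, 6, 8, 40]
[7, 6, 6, 8]
True False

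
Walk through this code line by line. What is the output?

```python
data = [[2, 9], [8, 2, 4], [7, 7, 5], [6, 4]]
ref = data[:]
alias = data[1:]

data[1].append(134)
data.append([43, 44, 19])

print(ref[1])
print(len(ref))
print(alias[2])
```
[8, 2, 4, 134]
4
[6, 4]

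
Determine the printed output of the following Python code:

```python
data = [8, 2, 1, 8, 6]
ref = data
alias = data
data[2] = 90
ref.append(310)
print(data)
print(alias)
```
[8, 2, 90, 8, 6, 310]
[8, 2, 90, 8, 6, 310]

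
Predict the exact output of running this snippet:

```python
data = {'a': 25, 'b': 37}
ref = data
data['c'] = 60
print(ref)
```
{'a': 25, 'b': 37, 'c': 60}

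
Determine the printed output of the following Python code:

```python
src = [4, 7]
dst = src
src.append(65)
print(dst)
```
[4, 7, 65]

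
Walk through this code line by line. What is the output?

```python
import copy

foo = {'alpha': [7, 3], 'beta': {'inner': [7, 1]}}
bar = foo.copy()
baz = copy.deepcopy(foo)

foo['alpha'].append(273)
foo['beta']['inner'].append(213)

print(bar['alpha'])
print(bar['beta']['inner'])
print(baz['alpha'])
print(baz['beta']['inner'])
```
[7, 3, 273]
[7, 1, 213]
[7, 3]
[7, 1]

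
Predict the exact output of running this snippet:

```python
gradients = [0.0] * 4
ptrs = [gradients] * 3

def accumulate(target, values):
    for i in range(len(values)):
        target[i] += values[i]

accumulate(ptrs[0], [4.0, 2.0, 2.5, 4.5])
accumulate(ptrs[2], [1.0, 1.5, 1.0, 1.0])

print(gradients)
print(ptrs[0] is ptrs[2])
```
[5.0, 3.5, 3.5, 5.5]
True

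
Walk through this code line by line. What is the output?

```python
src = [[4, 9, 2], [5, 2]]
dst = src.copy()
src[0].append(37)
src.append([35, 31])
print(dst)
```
[[4, 9, 2, 37], [5, 2]]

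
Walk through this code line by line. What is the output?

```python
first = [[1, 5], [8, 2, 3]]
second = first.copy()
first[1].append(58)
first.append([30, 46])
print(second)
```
[[1, 5], [8, 2, 3, 58]]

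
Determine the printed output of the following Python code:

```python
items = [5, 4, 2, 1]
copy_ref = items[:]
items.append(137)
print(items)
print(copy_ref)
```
[5, 4, 2, 1, 137]
[5, 4, 2, 1]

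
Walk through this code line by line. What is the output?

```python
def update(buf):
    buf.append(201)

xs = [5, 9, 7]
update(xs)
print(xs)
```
[5, 9, 7, 201]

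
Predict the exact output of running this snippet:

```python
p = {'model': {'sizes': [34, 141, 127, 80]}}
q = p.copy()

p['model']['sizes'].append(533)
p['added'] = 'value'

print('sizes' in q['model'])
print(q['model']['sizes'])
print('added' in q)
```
True
[34, 141, 127, 80, 533]
False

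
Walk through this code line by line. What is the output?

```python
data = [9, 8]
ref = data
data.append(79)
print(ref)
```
[9, 8, 79]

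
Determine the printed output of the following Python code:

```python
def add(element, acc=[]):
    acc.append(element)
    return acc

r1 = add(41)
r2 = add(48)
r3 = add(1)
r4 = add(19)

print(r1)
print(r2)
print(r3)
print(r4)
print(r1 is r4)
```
[41, 48, 1, 19]
[41, 48, 1, 19]
[41, 48, 1, 19]
[41, 48, 1, 19]
True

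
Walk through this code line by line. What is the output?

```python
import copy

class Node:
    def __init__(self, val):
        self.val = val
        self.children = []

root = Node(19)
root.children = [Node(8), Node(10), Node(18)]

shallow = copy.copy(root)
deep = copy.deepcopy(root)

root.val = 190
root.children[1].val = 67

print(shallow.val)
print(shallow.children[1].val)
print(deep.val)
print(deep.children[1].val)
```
19
67
19
10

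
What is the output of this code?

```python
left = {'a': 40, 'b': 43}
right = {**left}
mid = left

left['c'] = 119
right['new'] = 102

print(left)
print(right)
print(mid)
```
{'a': 40, 'b': 43, 'c': 119}
{'a': 40, 'b': 43, 'new': 102}
{'a': 40, 'b': 43, 'c': 119}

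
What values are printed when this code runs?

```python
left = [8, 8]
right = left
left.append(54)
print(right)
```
[8, 8, 54]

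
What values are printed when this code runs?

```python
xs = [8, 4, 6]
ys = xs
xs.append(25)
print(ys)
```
[8, 4, 6, 25]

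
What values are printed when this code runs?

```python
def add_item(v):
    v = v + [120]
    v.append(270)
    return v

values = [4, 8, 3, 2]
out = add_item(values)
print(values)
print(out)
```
[4, 8, 3, 2]
[4, 8, 3, 2, 120, 270]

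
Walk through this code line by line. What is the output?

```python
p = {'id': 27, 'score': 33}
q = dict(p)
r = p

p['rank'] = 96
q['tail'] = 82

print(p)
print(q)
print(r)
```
{'id': 27, 'score': 33, 'rank': 96}
{'id': 27, 'score': 33, 'tail': 82}
{'id': 27, 'score': 33, 'rank': 96}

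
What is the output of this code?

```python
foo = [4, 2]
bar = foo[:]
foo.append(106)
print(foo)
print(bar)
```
[4, 2, 106]
[4, 2]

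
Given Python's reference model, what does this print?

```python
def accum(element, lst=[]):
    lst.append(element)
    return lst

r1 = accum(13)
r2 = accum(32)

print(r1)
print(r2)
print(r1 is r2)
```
[13, 32]
[13, 32]
True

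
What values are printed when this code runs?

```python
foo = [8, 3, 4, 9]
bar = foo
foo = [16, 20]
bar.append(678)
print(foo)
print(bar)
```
[16, 20]
[8, 3, 4, 9, 678]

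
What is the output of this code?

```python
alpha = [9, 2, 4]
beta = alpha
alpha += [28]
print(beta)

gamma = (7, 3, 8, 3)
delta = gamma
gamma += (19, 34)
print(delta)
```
[9, 2, 4, 28]
(7, 3, 8, 3)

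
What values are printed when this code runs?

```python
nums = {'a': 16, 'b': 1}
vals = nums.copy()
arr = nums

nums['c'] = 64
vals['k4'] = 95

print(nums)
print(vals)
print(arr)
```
{'a': 16, 'b': 1, 'c': 64}
{'a': 16, 'b': 1, 'k4': 95}
{'a': 16, 'b': 1, 'c': 64}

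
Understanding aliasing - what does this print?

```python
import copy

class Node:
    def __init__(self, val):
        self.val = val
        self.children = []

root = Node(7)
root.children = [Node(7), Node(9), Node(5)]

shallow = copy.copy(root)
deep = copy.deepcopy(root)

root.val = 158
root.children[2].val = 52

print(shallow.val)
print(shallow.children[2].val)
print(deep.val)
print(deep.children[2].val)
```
7
52
7
5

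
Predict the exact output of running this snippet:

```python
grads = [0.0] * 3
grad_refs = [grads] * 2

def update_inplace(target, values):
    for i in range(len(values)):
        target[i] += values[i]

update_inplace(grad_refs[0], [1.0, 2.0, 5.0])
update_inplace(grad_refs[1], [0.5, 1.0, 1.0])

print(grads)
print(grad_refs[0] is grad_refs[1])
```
[1.5, 3.0, 6.0]
True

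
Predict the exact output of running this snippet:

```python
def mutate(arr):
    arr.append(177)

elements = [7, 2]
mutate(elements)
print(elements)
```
[7, 2, 177]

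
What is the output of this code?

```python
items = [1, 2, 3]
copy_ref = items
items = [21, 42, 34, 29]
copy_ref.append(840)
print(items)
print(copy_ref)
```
[21, 42, 34, 29]
[1, 2, 3, 840]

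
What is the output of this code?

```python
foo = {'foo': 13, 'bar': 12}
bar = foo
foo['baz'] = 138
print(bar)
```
{'foo': 13, 'bar': 12, 'baz': 138}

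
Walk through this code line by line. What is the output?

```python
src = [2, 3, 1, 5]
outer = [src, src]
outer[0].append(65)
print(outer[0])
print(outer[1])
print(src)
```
[2, 3, 1, 5, 65]
[2, 3, 1, 5, 65]
[2, 3, 1, 5, 65]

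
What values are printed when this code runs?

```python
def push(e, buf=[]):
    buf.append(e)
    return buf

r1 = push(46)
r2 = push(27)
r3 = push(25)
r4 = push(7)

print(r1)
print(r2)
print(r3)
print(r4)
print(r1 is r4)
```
[46, 27, 25, 7]
[46, 27, 25, 7]
[46, 27, 25, 7]
[46, 27, 25, 7]
True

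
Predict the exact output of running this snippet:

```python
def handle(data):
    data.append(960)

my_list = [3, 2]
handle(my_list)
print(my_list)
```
[3, 2, 960]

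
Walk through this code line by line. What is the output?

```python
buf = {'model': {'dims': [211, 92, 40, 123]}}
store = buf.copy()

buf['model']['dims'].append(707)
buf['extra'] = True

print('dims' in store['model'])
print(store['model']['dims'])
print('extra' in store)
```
True
[211, 92, 40, 123, 707]
False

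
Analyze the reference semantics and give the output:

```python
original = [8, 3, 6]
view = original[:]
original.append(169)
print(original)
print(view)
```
[8, 3, 6, 169]
[8, 3, 6]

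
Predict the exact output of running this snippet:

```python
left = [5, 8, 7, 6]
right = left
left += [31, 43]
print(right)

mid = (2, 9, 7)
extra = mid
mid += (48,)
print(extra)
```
[5, 8, 7, 6, 31, 43]
(2, 9, 7)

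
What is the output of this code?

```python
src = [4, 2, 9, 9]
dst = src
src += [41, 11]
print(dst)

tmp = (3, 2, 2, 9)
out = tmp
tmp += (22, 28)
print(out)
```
[4, 2, 9, 9, 41, 11]
(3, 2, 2, 9)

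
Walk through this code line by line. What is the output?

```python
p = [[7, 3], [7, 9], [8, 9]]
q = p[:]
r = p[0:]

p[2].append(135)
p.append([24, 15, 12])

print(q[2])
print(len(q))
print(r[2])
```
[8, 9, 135]
3
[8, 9, 135]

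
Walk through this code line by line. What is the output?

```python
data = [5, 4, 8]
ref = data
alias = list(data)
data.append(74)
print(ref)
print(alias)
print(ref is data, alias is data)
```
[5, 4, 8, 74]
[5, 4, 8]
True False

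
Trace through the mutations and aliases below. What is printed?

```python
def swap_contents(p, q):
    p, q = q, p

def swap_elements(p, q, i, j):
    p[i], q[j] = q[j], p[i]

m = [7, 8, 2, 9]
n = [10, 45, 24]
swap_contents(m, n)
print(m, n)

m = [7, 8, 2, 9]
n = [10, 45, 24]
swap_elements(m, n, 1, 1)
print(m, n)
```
[7, 8, 2, 9] [10, 45, 24]
[7, 45, 2, 9] [10, 8, 24]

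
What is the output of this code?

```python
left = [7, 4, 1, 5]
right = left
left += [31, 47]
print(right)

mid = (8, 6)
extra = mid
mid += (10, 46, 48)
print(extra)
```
[7, 4, 1, 5, 31, 47]
(8, 6)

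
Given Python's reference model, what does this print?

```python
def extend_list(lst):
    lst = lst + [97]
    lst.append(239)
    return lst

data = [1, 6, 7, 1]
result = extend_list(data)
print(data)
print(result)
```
[1, 6, 7, 1]
[1, 6, 7, 1, 97, 239]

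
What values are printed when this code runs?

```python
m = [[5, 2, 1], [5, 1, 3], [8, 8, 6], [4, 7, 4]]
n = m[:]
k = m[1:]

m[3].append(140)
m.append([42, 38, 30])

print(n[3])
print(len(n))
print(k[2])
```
[4, 7, 4, 140]
4
[4, 7, 4, 140]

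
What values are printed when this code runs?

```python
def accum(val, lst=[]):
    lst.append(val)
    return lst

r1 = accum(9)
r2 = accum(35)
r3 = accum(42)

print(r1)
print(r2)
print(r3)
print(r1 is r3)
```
[9, 35, 42]
[9, 35, 42]
[9, 35, 42]
True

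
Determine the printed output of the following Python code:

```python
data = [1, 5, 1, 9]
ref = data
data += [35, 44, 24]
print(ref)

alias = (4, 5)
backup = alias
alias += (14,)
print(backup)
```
[1, 5, 1, 9, 35, 44, 24]
(4, 5)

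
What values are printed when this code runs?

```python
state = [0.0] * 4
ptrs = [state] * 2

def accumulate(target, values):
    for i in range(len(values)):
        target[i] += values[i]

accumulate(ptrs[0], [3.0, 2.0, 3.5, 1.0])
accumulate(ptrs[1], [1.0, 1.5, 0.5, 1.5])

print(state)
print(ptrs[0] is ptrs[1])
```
[4.0, 3.5, 4.0, 2.5]
True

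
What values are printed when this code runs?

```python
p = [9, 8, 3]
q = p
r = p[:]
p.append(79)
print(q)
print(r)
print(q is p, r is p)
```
[9, 8, 3, 79]
[9, 8, 3]
True False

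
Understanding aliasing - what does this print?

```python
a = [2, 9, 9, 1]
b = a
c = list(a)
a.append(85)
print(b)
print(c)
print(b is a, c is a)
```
[2, 9, 9, 1, 85]
[2, 9, 9, 1]
True False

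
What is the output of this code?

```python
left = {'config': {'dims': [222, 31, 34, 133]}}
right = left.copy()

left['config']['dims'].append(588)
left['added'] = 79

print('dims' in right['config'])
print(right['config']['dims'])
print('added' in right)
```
True
[222, 31, 34, 133, 588]
False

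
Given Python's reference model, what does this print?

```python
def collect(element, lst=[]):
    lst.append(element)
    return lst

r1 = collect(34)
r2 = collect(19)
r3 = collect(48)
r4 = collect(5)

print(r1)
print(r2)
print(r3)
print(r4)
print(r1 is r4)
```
[34, 19, 48, 5]
[34, 19, 48, 5]
[34, 19, 48, 5]
[34, 19, 48, 5]
True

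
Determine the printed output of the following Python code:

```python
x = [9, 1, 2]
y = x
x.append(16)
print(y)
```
[9, 1, 2, 16]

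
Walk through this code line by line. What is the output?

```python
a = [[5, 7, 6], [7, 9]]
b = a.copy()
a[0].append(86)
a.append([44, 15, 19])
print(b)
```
[[5, 7, 6, 86], [7, 9]]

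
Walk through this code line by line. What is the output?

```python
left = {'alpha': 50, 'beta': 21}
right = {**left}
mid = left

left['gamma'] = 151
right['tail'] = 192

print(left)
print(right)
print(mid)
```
{'alpha': 50, 'beta': 21, 'gamma': 151}
{'alpha': 50, 'beta': 21, 'tail': 192}
{'alpha': 50, 'beta': 21, 'gamma': 151}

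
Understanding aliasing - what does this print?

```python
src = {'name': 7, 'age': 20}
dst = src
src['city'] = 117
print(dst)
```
{'name': 7, 'age': 20, 'city': 117}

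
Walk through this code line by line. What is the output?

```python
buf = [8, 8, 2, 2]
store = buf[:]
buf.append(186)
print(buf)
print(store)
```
[8, 8, 2, 2, 186]
[8, 8, 2, 2]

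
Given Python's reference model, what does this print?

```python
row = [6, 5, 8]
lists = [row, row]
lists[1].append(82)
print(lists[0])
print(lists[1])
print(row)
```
[6, 5, 8, 82]
[6, 5, 8, 82]
[6, 5, 8, 82]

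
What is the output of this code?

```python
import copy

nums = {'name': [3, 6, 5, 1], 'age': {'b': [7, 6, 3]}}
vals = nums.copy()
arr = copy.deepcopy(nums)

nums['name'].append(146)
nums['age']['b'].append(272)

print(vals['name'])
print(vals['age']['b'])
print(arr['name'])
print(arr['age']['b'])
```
[3, 6, 5, 1, 146]
[7, 6, 3, 272]
[3, 6, 5, 1]
[7, 6, 3]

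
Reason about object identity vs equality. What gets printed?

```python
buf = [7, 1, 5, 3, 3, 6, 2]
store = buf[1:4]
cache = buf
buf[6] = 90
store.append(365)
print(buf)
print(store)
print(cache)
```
[7, 1, 5, 3, 3, 6, 90]
[1, 5, 3, 365]
[7, 1, 5, 3, 3, 6, 90]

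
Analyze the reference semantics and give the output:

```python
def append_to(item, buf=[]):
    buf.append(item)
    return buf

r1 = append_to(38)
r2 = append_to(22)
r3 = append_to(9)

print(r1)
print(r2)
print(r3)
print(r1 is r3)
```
[38, 22, 9]
[38, 22, 9]
[38, 22, 9]
True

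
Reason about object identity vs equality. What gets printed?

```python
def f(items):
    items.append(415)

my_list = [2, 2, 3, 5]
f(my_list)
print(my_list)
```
[2, 2, 3, 5, 415]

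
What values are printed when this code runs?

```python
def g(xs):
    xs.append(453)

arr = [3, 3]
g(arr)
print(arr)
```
[3, 3, 453]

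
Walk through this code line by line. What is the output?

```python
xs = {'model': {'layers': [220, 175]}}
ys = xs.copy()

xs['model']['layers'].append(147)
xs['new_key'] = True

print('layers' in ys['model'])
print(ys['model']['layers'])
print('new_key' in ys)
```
True
[220, 175, 147]
False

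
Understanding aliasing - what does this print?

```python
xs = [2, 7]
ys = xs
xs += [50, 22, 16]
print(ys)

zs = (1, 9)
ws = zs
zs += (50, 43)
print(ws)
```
[2, 7, 50, 22, 16]
(1, 9)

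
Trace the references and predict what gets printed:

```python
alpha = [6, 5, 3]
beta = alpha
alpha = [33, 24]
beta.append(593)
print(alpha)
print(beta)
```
[33, 24]
[6, 5, 3, 593]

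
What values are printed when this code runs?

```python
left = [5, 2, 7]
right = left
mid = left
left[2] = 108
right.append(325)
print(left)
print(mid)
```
[5, 2, 108, 325]
[5, 2, 108, 325]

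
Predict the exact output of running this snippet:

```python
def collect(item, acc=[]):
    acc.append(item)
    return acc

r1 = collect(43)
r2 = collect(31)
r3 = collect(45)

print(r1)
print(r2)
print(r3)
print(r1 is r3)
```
[43, 31, 45]
[43, 31, 45]
[43, 31, 45]
True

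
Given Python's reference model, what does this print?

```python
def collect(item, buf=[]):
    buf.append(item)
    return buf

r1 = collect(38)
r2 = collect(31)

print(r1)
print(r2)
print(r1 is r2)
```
[38, 31]
[38, 31]
True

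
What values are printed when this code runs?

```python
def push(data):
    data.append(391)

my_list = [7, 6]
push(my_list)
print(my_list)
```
[7, 6, 391]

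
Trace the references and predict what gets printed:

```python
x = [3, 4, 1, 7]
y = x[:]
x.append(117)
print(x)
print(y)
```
[3, 4, 1, 7, 117]
[3, 4, 1, 7]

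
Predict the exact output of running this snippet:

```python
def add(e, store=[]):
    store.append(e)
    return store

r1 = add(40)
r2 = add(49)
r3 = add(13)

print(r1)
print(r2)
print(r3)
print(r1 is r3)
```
[40, 49, 13]
[40, 49, 13]
[40, 49, 13]
True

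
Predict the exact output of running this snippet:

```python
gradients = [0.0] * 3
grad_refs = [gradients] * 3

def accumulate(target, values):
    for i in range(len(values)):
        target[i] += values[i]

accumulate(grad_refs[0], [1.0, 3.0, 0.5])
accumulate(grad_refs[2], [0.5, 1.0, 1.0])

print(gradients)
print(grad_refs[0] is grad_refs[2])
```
[1.5, 4.0, 1.5]
True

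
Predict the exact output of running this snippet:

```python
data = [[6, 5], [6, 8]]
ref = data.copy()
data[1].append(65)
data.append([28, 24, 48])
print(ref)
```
[[6, 5], [6, 8, 65]]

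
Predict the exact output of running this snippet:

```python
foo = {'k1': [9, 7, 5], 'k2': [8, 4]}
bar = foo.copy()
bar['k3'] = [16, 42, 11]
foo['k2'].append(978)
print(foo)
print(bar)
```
{'k1': [9, 7, 5], 'k2': [8, 4, 978]}
{'k1': [9, 7, 5], 'k2': [8, 4, 978], 'k3': [16, 42, 11]}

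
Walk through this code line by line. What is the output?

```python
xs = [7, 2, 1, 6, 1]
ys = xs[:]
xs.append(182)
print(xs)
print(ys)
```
[7, 2, 1, 6, 1, 182]
[7, 2, 1, 6, 1]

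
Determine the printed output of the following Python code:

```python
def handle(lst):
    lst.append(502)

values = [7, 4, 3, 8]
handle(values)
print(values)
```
[7, 4, 3, 8, 502]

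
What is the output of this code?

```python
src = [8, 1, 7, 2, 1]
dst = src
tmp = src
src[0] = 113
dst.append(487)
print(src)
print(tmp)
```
[113, 1, 7, 2, 1, 487]
[113, 1, 7, 2, 1, 487]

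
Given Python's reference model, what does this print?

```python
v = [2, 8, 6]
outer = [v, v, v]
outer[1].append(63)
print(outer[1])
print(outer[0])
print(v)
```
[2, 8, 6, 63]
[2, 8, 6, 63]
[2, 8, 6, 63]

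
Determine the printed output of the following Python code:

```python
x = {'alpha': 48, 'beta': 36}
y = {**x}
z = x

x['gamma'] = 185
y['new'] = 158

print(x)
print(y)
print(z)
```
{'alpha': 48, 'beta': 36, 'gamma': 185}
{'alpha': 48, 'beta': 36, 'new': 158}
{'alpha': 48, 'beta': 36, 'gamma': 185}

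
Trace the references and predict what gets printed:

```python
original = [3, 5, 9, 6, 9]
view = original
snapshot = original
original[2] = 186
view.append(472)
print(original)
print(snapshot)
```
[3, 5, 186, 6, 9, 472]
[3, 5, 186, 6, 9, 472]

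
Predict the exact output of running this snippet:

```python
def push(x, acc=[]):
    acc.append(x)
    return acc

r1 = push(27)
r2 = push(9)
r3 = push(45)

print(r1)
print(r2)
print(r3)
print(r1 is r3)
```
[27, 9, 45]
[27, 9, 45]
[27, 9, 45]
True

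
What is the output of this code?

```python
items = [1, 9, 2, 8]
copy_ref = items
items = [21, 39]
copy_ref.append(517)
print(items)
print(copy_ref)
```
[21, 39]
[1, 9, 2, 8, 517]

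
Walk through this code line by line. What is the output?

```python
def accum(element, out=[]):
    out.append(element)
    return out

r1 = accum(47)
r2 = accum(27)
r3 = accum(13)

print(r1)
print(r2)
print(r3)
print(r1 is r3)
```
[47, 27, 13]
[47, 27, 13]
[47, 27, 13]
True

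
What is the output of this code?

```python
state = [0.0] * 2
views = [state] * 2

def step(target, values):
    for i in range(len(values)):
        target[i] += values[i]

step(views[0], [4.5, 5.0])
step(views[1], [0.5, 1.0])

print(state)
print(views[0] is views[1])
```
[5.0, 6.0]
True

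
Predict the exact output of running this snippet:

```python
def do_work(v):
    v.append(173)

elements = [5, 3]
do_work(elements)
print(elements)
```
[5, 3, 173]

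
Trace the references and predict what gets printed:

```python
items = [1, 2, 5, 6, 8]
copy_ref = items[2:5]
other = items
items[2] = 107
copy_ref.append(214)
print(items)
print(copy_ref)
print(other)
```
[1, 2, 107, 6, 8]
[5, 6, 8, 214]
[1, 2, 107, 6, 8]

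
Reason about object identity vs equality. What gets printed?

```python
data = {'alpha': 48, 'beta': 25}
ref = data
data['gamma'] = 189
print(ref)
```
{'alpha': 48, 'beta': 25, 'gamma': 189}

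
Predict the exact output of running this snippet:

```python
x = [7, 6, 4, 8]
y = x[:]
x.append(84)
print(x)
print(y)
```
[7, 6, 4, 8, 84]
[7, 6, 4, 8]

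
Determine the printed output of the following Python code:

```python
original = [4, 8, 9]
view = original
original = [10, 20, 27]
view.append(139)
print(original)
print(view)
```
[10, 20, 27]
[4, 8, 9, 139]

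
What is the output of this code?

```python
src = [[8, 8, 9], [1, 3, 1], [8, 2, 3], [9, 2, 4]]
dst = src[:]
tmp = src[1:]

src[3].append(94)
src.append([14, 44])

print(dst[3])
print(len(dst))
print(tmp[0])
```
[9, 2, 4, 94]
4
[1, 3, 1]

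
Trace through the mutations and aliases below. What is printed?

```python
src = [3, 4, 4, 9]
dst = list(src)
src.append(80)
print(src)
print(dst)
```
[3, 4, 4, 9, 80]
[3, 4, 4, 9]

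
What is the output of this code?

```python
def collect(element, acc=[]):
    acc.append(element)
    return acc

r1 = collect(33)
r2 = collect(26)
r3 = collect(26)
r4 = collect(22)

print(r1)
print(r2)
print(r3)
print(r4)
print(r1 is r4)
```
[33, 26, 26, 22]
[33, 26, 26, 22]
[33, 26, 26, 22]
[33, 26, 26, 22]
True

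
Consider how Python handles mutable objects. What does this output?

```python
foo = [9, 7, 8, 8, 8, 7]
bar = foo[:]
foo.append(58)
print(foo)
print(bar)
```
[9, 7, 8, 8, 8, 7, 58]
[9, 7, 8, 8, 8, 7]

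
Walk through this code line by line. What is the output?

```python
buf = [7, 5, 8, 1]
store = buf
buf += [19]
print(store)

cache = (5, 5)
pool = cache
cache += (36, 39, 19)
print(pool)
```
[7, 5, 8, 1, 19]
(5, 5)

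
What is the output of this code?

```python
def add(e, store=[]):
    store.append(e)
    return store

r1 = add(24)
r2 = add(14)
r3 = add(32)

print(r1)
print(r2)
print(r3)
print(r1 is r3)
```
[24, 14, 32]
[24, 14, 32]
[24, 14, 32]
True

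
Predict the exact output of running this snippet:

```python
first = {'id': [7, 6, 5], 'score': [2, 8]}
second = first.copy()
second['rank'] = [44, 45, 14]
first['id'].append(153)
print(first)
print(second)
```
{'id': [7, 6, 5, 153], 'score': [2, 8]}
{'id': [7, 6, 5, 153], 'score': [2, 8], 'rank': [44, 45, 14]}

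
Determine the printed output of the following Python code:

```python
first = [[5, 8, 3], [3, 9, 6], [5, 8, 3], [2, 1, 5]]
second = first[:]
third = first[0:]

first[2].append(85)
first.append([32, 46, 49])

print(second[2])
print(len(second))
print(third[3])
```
[5, 8, 3, 85]
4
[2, 1, 5]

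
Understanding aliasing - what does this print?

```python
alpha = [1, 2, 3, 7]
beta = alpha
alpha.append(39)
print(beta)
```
[1, 2, 3, 7, 39]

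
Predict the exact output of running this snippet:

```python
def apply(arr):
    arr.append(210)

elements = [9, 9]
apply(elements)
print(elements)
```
[9, 9, 210]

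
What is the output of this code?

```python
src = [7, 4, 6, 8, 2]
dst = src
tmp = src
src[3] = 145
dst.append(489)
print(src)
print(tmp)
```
[7, 4, 6, 145, 2, 489]
[7, 4, 6, 145, 2, 489]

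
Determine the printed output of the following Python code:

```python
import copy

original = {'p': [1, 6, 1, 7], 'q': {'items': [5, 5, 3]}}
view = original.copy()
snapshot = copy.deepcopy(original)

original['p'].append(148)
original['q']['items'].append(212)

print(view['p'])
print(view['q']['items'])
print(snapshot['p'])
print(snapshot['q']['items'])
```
[1, 6, 1, 7, 148]
[5, 5, 3, 212]
[1, 6, 1, 7]
[5, 5, 3]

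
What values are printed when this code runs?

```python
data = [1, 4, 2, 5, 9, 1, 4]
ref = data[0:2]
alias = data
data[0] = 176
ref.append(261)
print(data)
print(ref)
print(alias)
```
[176, 4, 2, 5, 9, 1, 4]
[1, 4, 261]
[176, 4, 2, 5, 9, 1, 4]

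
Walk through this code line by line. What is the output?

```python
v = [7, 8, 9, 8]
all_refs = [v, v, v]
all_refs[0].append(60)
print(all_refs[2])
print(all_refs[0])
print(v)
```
[7, 8, 9, 8, 60]
[7, 8, 9, 8, 60]
[7, 8, 9, 8, 60]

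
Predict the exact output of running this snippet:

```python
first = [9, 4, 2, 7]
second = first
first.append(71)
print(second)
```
[9, 4, 2, 7, 71]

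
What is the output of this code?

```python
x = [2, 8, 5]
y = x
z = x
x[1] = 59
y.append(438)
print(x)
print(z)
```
[2, 59, 5, 438]
[2, 59, 5, 438]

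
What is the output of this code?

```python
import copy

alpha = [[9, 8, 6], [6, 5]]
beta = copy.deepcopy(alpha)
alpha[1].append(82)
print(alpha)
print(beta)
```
[[9, 8, 6], [6, 5, 82]]
[[9, 8, 6], [6, 5]]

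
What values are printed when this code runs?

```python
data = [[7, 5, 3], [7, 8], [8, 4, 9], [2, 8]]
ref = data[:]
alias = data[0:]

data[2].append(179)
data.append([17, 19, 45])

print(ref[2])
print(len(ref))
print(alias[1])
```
[8, 4, 9, 179]
4
[7, 8]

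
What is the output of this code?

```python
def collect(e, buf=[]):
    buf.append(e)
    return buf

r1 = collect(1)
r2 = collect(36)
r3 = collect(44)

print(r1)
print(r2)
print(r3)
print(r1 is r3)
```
[1, 36, 44]
[1, 36, 44]
[1, 36, 44]
True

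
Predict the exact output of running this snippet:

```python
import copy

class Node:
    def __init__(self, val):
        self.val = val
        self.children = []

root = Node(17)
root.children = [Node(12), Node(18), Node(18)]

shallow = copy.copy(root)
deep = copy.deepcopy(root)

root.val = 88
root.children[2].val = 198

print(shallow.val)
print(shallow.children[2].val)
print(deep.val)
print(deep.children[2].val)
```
17
198
17
18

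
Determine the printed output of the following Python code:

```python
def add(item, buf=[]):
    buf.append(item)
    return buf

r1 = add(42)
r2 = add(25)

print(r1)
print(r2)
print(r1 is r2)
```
[42, 25]
[42, 25]
True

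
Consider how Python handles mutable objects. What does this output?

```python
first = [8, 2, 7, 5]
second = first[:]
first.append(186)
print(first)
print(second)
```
[8, 2, 7, 5, 186]
[8, 2, 7, 5]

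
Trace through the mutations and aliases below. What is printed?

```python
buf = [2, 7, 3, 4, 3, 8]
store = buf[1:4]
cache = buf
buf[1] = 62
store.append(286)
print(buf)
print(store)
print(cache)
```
[2, 62, 3, 4, 3, 8]
[7, 3, 4, 286]
[2, 62, 3, 4, 3, 8]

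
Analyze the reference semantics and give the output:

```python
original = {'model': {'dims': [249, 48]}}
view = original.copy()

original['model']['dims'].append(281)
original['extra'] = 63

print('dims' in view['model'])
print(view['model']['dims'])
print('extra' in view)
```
True
[249, 48, 281]
False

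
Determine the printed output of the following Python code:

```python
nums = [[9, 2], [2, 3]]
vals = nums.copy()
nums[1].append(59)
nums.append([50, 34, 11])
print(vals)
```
[[9, 2], [2, 3, 59]]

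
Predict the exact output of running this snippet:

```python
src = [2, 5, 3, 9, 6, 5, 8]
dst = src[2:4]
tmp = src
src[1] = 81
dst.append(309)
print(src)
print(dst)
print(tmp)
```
[2, 81, 3, 9, 6, 5, 8]
[3, 9, 309]
[2, 81, 3, 9, 6, 5, 8]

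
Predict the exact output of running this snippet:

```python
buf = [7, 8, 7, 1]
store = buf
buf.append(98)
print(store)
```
[7, 8, 7, 1, 98]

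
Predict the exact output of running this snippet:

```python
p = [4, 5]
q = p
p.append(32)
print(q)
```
[4, 5, 32]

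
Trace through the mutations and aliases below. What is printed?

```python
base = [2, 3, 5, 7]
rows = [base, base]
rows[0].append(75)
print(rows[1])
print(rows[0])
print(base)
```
[2, 3, 5, 7, 75]
[2, 3, 5, 7, 75]
[2, 3, 5, 7, 75]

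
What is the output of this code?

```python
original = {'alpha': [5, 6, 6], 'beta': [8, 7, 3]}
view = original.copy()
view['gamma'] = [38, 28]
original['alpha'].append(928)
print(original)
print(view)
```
{'alpha': [5, 6, 6, 928], 'beta': [8, 7, 3]}
{'alpha': [5, 6, 6, 928], 'beta': [8, 7, 3], 'gamma': [38, 28]}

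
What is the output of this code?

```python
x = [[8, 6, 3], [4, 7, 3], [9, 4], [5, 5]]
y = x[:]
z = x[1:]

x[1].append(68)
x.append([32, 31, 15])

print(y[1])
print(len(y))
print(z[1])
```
[4, 7, 3, 68]
4
[9, 4]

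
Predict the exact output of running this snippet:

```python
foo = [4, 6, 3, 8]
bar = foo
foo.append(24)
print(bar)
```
[4, 6, 3, 8, 24]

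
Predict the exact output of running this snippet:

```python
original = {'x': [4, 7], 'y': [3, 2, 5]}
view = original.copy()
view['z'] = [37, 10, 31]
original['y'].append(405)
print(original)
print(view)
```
{'x': [4, 7], 'y': [3, 2, 5, 405]}
{'x': [4, 7], 'y': [3, 2, 5, 405], 'z': [37, 10, 31]}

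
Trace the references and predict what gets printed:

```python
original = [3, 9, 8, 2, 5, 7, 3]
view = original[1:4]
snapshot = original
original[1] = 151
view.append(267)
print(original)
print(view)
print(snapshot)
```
[3, 151, 8, 2, 5, 7, 3]
[9, 8, 2, 267]
[3, 151, 8, 2, 5, 7, 3]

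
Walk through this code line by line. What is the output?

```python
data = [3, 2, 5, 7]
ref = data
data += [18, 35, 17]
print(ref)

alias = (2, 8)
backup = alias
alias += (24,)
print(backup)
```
[3, 2, 5, 7, 18, 35, 17]
(2, 8)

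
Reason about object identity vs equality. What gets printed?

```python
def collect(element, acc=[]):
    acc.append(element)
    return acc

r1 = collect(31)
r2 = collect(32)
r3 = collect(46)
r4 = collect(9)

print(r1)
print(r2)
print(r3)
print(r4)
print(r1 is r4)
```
[31, 32, 46, 9]
[31, 32, 46, 9]
[31, 32, 46, 9]
[31, 32, 46, 9]
True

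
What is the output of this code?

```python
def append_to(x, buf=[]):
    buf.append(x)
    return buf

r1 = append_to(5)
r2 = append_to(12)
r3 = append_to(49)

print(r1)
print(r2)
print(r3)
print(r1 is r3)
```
[5, 12, 49]
[5, 12, 49]
[5, 12, 49]
True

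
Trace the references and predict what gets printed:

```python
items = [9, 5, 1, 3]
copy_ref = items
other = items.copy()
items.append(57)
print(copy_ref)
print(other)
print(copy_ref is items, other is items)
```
[9, 5, 1, 3, 57]
[9, 5, 1, 3]
True False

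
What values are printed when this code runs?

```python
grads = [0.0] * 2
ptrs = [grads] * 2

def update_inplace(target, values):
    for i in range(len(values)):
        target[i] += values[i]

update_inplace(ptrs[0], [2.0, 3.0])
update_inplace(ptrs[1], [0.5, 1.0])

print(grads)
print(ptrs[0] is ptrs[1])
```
[2.5, 4.0]
True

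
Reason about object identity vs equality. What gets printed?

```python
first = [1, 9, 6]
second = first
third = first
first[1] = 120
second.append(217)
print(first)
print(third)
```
[1, 120, 6, 217]
[1, 120, 6, 217]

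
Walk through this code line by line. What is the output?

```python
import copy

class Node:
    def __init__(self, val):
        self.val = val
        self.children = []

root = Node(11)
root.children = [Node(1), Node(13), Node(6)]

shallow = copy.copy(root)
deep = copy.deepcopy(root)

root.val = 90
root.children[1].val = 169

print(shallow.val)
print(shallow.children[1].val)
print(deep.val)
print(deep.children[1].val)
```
11
169
11
13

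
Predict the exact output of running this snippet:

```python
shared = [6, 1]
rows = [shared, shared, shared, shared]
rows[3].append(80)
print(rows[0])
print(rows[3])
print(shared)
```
[6, 1, 80]
[6, 1, 80]
[6, 1, 80]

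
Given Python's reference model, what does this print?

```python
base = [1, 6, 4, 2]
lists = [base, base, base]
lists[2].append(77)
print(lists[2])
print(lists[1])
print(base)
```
[1, 6, 4, 2, 77]
[1, 6, 4, 2, 77]
[1, 6, 4, 2, 77]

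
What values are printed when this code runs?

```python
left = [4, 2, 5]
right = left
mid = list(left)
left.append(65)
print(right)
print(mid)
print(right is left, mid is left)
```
[4, 2, 5, 65]
[4, 2, 5]
True False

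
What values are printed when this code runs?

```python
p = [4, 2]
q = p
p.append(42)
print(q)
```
[4, 2, 42]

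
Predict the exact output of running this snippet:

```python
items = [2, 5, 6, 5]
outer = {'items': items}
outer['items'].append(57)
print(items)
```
[2, 5, 6, 5, 57]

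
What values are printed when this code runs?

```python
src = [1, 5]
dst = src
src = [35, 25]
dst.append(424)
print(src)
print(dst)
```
[35, 25]
[1, 5, 424]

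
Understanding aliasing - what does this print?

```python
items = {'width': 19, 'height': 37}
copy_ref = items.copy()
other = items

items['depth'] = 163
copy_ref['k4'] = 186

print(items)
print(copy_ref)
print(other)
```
{'width': 19, 'height': 37, 'depth': 163}
{'width': 19, 'height': 37, 'k4': 186}
{'width': 19, 'height': 37, 'depth': 163}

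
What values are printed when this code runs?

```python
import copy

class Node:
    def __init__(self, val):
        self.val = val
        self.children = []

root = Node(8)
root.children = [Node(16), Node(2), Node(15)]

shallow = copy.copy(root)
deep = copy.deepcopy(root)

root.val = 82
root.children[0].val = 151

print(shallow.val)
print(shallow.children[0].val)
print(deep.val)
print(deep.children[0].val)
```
8
151
8
16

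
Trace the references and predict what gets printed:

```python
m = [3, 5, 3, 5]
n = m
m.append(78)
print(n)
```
[3, 5, 3, 5, 78]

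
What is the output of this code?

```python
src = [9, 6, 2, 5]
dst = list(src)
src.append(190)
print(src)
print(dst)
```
[9, 6, 2, 5, 190]
[9, 6, 2, 5]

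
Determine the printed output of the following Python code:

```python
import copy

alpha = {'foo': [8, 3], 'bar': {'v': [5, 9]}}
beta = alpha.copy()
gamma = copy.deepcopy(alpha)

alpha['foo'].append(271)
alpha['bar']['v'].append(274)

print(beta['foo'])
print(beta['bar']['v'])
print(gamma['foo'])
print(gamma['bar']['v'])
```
[8, 3, 271]
[5, 9, 274]
[8, 3]
[5, 9]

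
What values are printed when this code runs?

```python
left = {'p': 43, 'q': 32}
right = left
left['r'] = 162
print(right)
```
{'p': 43, 'q': 32, 'r': 162}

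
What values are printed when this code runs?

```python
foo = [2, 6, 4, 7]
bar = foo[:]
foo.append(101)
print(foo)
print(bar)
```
[2, 6, 4, 7, 101]
[2, 6, 4, 7]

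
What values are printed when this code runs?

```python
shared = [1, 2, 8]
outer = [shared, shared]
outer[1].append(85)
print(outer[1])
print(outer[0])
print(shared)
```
[1, 2, 8, 85]
[1, 2, 8, 85]
[1, 2, 8, 85]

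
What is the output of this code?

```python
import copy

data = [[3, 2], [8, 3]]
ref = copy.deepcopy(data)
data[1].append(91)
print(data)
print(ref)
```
[[3, 2], [8, 3, 91]]
[[3, 2], [8, 3]]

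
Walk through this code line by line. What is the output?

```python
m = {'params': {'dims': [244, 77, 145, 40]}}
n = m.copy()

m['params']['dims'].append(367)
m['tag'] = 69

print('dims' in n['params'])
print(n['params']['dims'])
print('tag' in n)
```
True
[244, 77, 145, 40, 367]
False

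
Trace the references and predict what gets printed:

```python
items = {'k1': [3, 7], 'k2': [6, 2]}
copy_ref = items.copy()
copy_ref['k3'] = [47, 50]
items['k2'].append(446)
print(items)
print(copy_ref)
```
{'k1': [3, 7], 'k2': [6, 2, 446]}
{'k1': [3, 7], 'k2': [6, 2, 446], 'k3': [47, 50]}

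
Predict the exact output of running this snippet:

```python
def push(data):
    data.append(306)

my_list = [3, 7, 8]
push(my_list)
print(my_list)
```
[3, 7, 8, 306]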